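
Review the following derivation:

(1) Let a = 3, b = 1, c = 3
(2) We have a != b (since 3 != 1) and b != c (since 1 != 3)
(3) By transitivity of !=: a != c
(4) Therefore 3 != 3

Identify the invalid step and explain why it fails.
Step 3: By transitivity of !=: a != c

Step 3 incorrectly applies transitivity to the '!=' relation. Transitivity states: if a R b and b R c, then a R c. However, '!=' is not transitive. Counterexample: 3 != 1 and 1 != 3, but 3 = 3 (both equal 3). Transitivity holds for relations like <, <=, =, but not for !=.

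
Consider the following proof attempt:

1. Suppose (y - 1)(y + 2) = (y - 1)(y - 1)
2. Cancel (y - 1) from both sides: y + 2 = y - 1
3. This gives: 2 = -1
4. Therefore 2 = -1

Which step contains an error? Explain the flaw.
Step 2: Cancel (y - 1) from both sides: y + 2 = y - 1

Step 2 cancels (y - 1) from both sides. This is only valid if (y - 1) ≠ 0, i.e., y ≠ 1. When y = 1, both sides equal zero regardless of the other factors. The correct approach requires considering y = 1 as a separate case.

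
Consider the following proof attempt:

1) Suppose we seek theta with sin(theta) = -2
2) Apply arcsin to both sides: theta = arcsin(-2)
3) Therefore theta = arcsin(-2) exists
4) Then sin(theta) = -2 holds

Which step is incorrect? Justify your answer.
Step 2: Apply arcsin to both sides: theta = arcsin(-2)

Step 2 applies arcsin to -2. However, arcsin(x) is only defined for x in [-1, 1] because sin(theta) can only produce values in that range. Since |-2| > 1, arcsin(-2) is undefined. There is no angle whose sine equals -2.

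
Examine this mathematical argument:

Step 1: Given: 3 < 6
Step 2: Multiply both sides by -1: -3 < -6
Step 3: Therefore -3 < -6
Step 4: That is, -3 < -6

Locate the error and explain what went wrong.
Step 2: Multiply both sides by -1: -3 < -6

Step 2 multiplies both sides by -1 but fails to reverse the inequality sign. When multiplying (or dividing) an inequality by a negative number, the direction must be reversed. Since 3 < 6, we should get -3 > -6, i.e., -3 > -6.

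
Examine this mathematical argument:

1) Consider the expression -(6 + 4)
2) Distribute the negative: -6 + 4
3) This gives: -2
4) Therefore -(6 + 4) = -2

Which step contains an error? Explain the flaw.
Step 2: Distribute the negative: -6 + 4

Step 2 incorrectly distributes the negative sign. The correct distribution is -(6 + 4) = -6 - 4 = -10. The negative must be applied to both terms, not just the first. The error treats -(6 + 4) as -6 + 4, which equals -2 instead of -10.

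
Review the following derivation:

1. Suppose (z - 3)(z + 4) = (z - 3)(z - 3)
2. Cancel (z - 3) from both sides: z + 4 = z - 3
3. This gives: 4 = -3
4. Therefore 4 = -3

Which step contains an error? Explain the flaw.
Step 2: Cancel (z - 3) from both sides: z + 4 = z - 3

Step 2 cancels (z - 3) from both sides. This is only valid if (z - 3) ≠ 0, i.e., z ≠ 3. When z = 3, both sides equal zero regardless of the other factors. The correct approach requires considering z = 3 as a separate case.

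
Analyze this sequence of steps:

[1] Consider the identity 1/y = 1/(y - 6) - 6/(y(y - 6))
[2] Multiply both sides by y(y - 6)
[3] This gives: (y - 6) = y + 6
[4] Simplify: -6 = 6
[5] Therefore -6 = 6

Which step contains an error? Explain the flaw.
Step 3: This gives: (y - 6) = y + 6

Step 3 makes a sign error when clearing denominators. Multiplying -6/(y(y - 6)) by y(y - 6) gives -6, not +6. The correct result is (y - 6) = y - 6, which is trivially true, not (y - 6) = y + 6. (Step 1 is a valid identity: 1/(y - 6) - 6/(y(y - 6)) = (y - 6)/(y(y - 6)) = 1/y.)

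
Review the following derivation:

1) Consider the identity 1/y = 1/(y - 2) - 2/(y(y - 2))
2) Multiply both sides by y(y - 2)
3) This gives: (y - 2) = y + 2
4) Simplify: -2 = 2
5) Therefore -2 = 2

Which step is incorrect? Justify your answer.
Step 3: This gives: (y - 2) = y + 2

Step 3 makes a sign error when clearing denominators. Multiplying -2/(y(y - 2)) by y(y - 2) gives -2, not +2. The correct result is (y - 2) = y - 2, which is trivially true, not (y - 2) = y + 2. (Step 1 is a valid identity: 1/(y - 2) - 2/(y(y - 2)) = (y - 2)/(y(y - 2)) = 1/y.)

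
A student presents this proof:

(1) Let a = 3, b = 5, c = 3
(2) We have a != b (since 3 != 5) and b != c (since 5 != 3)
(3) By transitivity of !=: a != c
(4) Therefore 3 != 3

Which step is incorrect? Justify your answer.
Step 3: By transitivity of !=: a != c

Step 3 incorrectly applies transitivity to the '!=' relation. Transitivity states: if a R b and b R c, then a R c. However, '!=' is not transitive. Counterexample: 3 != 5 and 5 != 3, but 3 = 3 (both equal 3). Transitivity holds for relations like <, <=, =, but not for !=.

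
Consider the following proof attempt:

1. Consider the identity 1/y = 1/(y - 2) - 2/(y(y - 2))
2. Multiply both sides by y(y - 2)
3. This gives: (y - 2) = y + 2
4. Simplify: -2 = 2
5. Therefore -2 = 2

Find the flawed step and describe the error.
Step 3: This gives: (y - 2) = y + 2

Step 3 makes a sign error when clearing denominators. Multiplying -2/(y(y - 2)) by y(y - 2) gives -2, not +2. The correct result is (y - 2) = y - 2, which is trivially true, not (y - 2) = y + 2. (Step 1 is a valid identity: 1/(y - 2) - 2/(y(y - 2)) = (y - 2)/(y(y - 2)) = 1/y.)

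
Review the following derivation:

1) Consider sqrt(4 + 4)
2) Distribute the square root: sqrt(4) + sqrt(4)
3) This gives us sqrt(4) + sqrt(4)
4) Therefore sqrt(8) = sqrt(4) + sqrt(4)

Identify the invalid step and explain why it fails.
Step 2: Distribute the square root: sqrt(4) + sqrt(4)

Step 2 incorrectly 'distributes' the square root over addition. The square root function does not distribute: sqrt(a + b) ≠ sqrt(a) + sqrt(b). In fact, sqrt(4 + 4) = sqrt(8) ≈ 2.8284, while sqrt(4) + sqrt(4) ≈ 4.0000.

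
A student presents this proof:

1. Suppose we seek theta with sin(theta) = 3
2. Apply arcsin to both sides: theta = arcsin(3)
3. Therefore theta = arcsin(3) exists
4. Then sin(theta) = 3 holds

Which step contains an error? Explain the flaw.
Step 2: Apply arcsin to both sides: theta = arcsin(3)

Step 2 applies arcsin to 3. However, arcsin(x) is only defined for x in [-1, 1] because sin(theta) can only produce values in that range. Since |3| > 1, arcsin(3) is undefined. There is no angle whose sine equals 3.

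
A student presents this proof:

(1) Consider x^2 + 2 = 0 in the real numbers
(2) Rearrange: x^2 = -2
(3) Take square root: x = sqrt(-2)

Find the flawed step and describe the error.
Step 3: Take square root: x = sqrt(-2)

Step 3 takes the square root of -2, which is negative. In the real number system, the square root of a negative number is undefined. The equation x^2 + 2 = 0 has no real solutions. Square roots of negative numbers only exist in the complex numbers.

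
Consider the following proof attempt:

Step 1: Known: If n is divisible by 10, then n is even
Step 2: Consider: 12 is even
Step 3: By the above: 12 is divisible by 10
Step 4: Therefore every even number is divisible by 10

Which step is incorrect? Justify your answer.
Step 3: By the above: 12 is divisible by 10

Step 3 commits the fallacy of affirming the consequent. The known fact 'divisible by 10 → even' does NOT imply 'even → divisible by 10'. That would be the converse, which is false. For example, 12 is even but 12 ÷ 10 = 1.20, which is not an integer.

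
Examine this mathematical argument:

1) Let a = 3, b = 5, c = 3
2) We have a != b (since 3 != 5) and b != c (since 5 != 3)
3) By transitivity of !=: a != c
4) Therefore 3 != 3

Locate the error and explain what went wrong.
Step 3: By transitivity of !=: a != c

Step 3 incorrectly applies transitivity to the '!=' relation. Transitivity states: if a R b and b R c, then a R c. However, '!=' is not transitive. Counterexample: 3 != 5 and 5 != 3, but 3 = 3 (both equal 3). Transitivity holds for relations like <, <=, =, but not for !=.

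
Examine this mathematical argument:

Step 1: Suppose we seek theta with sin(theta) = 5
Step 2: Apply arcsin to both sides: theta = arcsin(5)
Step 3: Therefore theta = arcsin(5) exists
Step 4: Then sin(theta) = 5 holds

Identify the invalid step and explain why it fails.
Step 2: Apply arcsin to both sides: theta = arcsin(5)

Step 2 applies arcsin to 5. However, arcsin(x) is only defined for x in [-1, 1] because sin(theta) can only produce values in that range. Since |5| > 1, arcsin(5) is undefined. There is no angle whose sine equals 5.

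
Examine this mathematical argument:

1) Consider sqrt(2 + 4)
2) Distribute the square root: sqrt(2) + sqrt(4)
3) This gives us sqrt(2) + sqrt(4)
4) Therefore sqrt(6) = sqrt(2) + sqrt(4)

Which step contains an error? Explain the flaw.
Step 2: Distribute the square root: sqrt(2) + sqrt(4)

Step 2 incorrectly 'distributes' the square root over addition. The square root function does not distribute: sqrt(a + b) ≠ sqrt(a) + sqrt(b). In fact, sqrt(2 + 4) = sqrt(6) ≈ 2.4495, while sqrt(2) + sqrt(4) ≈ 3.4142.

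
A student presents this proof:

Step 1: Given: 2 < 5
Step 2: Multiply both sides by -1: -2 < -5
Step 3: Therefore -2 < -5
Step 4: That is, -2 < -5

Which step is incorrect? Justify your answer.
Step 2: Multiply both sides by -1: -2 < -5

Step 2 multiplies both sides by -1 but fails to reverse the inequality sign. When multiplying (or dividing) an inequality by a negative number, the direction must be reversed. Since 2 < 5, we should get -2 > -5, i.e., -2 > -5.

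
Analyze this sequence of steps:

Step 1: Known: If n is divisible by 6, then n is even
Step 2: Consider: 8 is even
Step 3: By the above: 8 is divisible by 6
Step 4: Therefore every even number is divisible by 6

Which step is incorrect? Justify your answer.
Step 3: By the above: 8 is divisible by 6

Step 3 commits the fallacy of affirming the consequent. The known fact 'divisible by 6 → even' does NOT imply 'even → divisible by 6'. That would be the converse, which is false. For example, 8 is even but 8 ÷ 6 = 1.33, which is not an integer.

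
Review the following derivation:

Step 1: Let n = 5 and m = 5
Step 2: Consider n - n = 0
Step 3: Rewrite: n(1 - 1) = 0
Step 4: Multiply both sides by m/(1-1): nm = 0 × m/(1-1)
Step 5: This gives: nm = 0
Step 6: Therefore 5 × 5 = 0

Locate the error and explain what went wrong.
Step 4: Multiply both sides by m/(1-1): nm = 0 × m/(1-1)

Step 4 multiplies both sides by m/(1-1). However, 1-1 = 0, so this is multiplication by m/0, which is undefined. We cannot multiply by an undefined expression.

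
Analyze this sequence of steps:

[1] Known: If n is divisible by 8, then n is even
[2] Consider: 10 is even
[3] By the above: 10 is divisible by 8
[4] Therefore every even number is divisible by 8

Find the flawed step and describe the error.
Step 3: By the above: 10 is divisible by 8

Step 3 commits the fallacy of affirming the consequent. The known fact 'divisible by 8 → even' does NOT imply 'even → divisible by 8'. That would be the converse, which is false. For example, 10 is even but 10 ÷ 8 = 1.25, which is not an integer.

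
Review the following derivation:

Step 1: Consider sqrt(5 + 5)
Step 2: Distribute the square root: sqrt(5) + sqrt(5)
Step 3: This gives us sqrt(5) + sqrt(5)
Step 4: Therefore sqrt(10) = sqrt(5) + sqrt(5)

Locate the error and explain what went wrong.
Step 2: Distribute the square root: sqrt(5) + sqrt(5)

Step 2 incorrectly 'distributes' the square root over addition. The square root function does not distribute: sqrt(a + b) ≠ sqrt(a) + sqrt(b). In fact, sqrt(5 + 5) = sqrt(10) ≈ 3.1623, while sqrt(5) + sqrt(5) ≈ 4.4721.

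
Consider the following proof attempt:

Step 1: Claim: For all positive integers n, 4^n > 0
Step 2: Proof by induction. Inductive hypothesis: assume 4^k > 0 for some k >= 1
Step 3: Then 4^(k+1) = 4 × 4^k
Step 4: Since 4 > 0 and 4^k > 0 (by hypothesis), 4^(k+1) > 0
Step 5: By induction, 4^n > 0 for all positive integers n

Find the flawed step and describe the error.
Step 5: By induction, 4^n > 0 for all positive integers n

Step 5 concludes the proof by induction, but no base case was ever established. A valid induction proof requires: (1) a base case proving 4^1 > 0, and (2) an inductive step showing IF 4^k > 0 THEN 4^(k+1) > 0. Steps 2-4 correctly establish the inductive step, but without the base case the conclusion in step 5 does not follow.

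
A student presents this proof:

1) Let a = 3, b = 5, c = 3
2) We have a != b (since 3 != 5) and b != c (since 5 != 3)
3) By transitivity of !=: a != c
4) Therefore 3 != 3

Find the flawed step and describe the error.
Step 3: By transitivity of !=: a != c

Step 3 incorrectly applies transitivity to the '!=' relation. Transitivity states: if a R b and b R c, then a R c. However, '!=' is not transitive. Counterexample: 3 != 5 and 5 != 3, but 3 = 3 (both equal 3). Transitivity holds for relations like <, <=, =, but not for !=.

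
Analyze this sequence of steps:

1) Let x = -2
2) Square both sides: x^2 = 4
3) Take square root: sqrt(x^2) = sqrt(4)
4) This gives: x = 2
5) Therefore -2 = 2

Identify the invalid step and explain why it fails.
Step 4: This gives: x = 2

Step 4 incorrectly states that sqrt(x^2) = x. The correct identity is sqrt(x^2) = |x|. Since x = -2 < 0, we have sqrt(x^2) = |-2| = 2, not x = -2.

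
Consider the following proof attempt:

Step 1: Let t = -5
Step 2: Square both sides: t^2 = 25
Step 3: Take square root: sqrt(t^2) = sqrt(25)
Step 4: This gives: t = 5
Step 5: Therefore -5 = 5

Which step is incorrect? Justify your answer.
Step 4: This gives: t = 5

Step 4 incorrectly states that sqrt(t^2) = t. The correct identity is sqrt(t^2) = |t|. Since t = -5 < 0, we have sqrt(t^2) = |-5| = 5, not t = -5.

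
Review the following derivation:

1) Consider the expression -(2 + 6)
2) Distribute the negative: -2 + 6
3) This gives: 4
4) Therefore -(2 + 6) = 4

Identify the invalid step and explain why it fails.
Step 2: Distribute the negative: -2 + 6

Step 2 incorrectly distributes the negative sign. The correct distribution is -(2 + 6) = -2 - 6 = -8. The negative must be applied to both terms, not just the first. The error treats -(2 + 6) as -2 + 6, which equals 4 instead of -8.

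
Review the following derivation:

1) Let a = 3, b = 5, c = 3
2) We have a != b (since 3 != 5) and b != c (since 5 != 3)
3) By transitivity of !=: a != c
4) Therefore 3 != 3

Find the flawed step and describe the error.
Step 3: By transitivity of !=: a != c

Step 3 incorrectly applies transitivity to the '!=' relation. Transitivity states: if a R b and b R c, then a R c. However, '!=' is not transitive. Counterexample: 3 != 5 and 5 != 3, but 3 = 3 (both equal 3). Transitivity holds for relations like <, <=, =, but not for !=.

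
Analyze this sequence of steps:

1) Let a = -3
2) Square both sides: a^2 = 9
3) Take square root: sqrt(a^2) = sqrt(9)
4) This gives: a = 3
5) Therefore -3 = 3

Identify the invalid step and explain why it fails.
Step 4: This gives: a = 3

Step 4 incorrectly states that sqrt(a^2) = a. The correct identity is sqrt(a^2) = |a|. Since a = -3 < 0, we have sqrt(a^2) = |-3| = 3, not a = -3.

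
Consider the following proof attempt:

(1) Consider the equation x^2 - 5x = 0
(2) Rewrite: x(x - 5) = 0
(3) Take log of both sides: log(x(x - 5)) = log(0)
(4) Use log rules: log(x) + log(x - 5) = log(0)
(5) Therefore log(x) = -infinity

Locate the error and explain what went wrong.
Step 3: Take log of both sides: log(x(x - 5)) = log(0)

Step 3 takes the logarithm of both sides, resulting in log(0) on the right side. The logarithm is only defined for positive numbers; log(0) is undefined (approaches negative infinity). This operation is invalid.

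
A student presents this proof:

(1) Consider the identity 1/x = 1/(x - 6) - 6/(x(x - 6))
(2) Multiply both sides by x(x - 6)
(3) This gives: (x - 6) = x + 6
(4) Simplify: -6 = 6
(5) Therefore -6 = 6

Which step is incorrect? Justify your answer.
Step 3: This gives: (x - 6) = x + 6

Step 3 makes a sign error when clearing denominators. Multiplying -6/(x(x - 6)) by x(x - 6) gives -6, not +6. The correct result is (x - 6) = x - 6, which is trivially true, not (x - 6) = x + 6. (Step 1 is a valid identity: 1/(x - 6) - 6/(x(x - 6)) = (x - 6)/(x(x - 6)) = 1/x.)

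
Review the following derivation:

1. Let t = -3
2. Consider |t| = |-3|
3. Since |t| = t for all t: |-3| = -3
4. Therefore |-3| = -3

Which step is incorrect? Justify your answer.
Step 3: Since |t| = t for all t: |-3| = -3

Step 3 incorrectly states that |t| = t for all t. The correct definition is |t| = t when t >= 0, and |t| = -t when t < 0. Since -3 < 0, we have |-3| = -(-3) = 3, not -3.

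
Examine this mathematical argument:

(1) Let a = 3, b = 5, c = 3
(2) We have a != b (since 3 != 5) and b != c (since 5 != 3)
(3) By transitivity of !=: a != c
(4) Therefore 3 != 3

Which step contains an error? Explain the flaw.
Step 3: By transitivity of !=: a != c

Step 3 incorrectly applies transitivity to the '!=' relation. Transitivity states: if a R b and b R c, then a R c. However, '!=' is not transitive. Counterexample: 3 != 5 and 5 != 3, but 3 = 3 (both equal 3). Transitivity holds for relations like <, <=, =, but not for !=.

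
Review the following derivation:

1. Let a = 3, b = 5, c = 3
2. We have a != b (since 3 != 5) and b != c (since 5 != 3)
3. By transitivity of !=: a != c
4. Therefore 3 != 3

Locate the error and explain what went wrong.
Step 3: By transitivity of !=: a != c

Step 3 incorrectly applies transitivity to the '!=' relation. Transitivity states: if a R b and b R c, then a R c. However, '!=' is not transitive. Counterexample: 3 != 5 and 5 != 3, but 3 = 3 (both equal 3). Transitivity holds for relations like <, <=, =, but not for !=.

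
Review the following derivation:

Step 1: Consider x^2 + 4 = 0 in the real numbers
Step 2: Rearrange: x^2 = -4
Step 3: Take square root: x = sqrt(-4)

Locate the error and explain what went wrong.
Step 3: Take square root: x = sqrt(-4)

Step 3 takes the square root of -4, which is negative. In the real number system, the square root of a negative number is undefined. The equation x^2 + 4 = 0 has no real solutions. Square roots of negative numbers only exist in the complex numbers.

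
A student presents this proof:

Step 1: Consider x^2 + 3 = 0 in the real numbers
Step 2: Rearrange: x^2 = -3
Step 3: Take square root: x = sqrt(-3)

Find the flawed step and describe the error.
Step 3: Take square root: x = sqrt(-3)

Step 3 takes the square root of -3, which is negative. In the real number system, the square root of a negative number is undefined. The equation x^2 + 3 = 0 has no real solutions. Square roots of negative numbers only exist in the complex numbers.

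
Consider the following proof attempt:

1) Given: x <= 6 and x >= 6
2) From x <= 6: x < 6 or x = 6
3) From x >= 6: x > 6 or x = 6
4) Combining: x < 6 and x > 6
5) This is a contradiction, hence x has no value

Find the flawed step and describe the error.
Step 4: Combining: x < 6 and x > 6

Step 4 incorrectly combines the conditions. From x <= 6 and x >= 6, the intersection is x = 6. The error treats the 'or' cases as 'and' requirements. The correct conclusion is that x = 6 is the unique solution, not that no solution exists.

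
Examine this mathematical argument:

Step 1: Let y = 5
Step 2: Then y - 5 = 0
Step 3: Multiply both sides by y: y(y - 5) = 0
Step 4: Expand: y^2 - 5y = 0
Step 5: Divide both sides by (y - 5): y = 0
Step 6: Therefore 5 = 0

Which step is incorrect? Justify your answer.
Step 5: Divide both sides by (y - 5): y = 0

Step 5 divides both sides by (y - 5). However, since y = 5, we have (y - 5) = 0. Division by zero is undefined, making this step invalid.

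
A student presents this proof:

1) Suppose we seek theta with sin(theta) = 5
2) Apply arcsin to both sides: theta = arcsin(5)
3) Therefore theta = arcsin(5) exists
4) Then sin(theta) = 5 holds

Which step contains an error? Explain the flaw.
Step 2: Apply arcsin to both sides: theta = arcsin(5)

Step 2 applies arcsin to 5. However, arcsin(x) is only defined for x in [-1, 1] because sin(theta) can only produce values in that range. Since |5| > 1, arcsin(5) is undefined. There is no angle whose sine equals 5.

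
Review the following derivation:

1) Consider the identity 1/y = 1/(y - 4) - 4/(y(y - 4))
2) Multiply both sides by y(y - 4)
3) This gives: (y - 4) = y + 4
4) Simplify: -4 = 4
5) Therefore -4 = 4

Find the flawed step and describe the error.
Step 3: This gives: (y - 4) = y + 4

Step 3 makes a sign error when clearing denominators. Multiplying -4/(y(y - 4)) by y(y - 4) gives -4, not +4. The correct result is (y - 4) = y - 4, which is trivially true, not (y - 4) = y + 4. (Step 1 is a valid identity: 1/(y - 4) - 4/(y(y - 4)) = (y - 4)/(y(y - 4)) = 1/y.)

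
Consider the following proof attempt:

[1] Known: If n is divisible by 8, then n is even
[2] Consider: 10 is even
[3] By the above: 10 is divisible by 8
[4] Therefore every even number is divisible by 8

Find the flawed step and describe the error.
Step 3: By the above: 10 is divisible by 8

Step 3 commits the fallacy of affirming the consequent. The known fact 'divisible by 8 → even' does NOT imply 'even → divisible by 8'. That would be the converse, which is false. For example, 10 is even but 10 ÷ 8 = 1.25, which is not an integer.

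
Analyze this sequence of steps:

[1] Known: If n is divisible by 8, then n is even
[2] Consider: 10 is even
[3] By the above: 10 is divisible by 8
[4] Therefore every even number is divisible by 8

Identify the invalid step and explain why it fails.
Step 3: By the above: 10 is divisible by 8

Step 3 commits the fallacy of affirming the consequent. The known fact 'divisible by 8 → even' does NOT imply 'even → divisible by 8'. That would be the converse, which is false. For example, 10 is even but 10 ÷ 8 = 1.25, which is not an integer.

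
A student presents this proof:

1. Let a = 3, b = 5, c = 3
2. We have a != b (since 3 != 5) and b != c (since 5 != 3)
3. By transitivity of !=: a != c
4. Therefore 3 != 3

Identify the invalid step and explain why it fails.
Step 3: By transitivity of !=: a != c

Step 3 incorrectly applies transitivity to the '!=' relation. Transitivity states: if a R b and b R c, then a R c. However, '!=' is not transitive. Counterexample: 3 != 5 and 5 != 3, but 3 = 3 (both equal 3). Transitivity holds for relations like <, <=, =, but not for !=.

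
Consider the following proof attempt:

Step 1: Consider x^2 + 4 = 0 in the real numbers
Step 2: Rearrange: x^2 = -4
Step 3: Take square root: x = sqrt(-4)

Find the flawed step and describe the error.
Step 3: Take square root: x = sqrt(-4)

Step 3 takes the square root of -4, which is negative. In the real number system, the square root of a negative number is undefined. The equation x^2 + 4 = 0 has no real solutions. Square roots of negative numbers only exist in the complex numbers.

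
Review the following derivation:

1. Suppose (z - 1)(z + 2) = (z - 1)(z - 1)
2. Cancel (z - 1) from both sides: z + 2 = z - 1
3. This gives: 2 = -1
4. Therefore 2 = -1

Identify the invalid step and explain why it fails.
Step 2: Cancel (z - 1) from both sides: z + 2 = z - 1

Step 2 cancels (z - 1) from both sides. This is only valid if (z - 1) ≠ 0, i.e., z ≠ 1. When z = 1, both sides equal zero regardless of the other factors. The correct approach requires considering z = 1 as a separate case.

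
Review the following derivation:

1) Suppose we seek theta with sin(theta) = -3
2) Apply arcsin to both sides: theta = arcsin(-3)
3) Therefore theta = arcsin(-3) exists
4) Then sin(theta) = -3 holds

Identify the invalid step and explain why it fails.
Step 2: Apply arcsin to both sides: theta = arcsin(-3)

Step 2 applies arcsin to -3. However, arcsin(x) is only defined for x in [-1, 1] because sin(theta) can only produce values in that range. Since |-3| > 1, arcsin(-3) is undefined. There is no angle whose sine equals -3.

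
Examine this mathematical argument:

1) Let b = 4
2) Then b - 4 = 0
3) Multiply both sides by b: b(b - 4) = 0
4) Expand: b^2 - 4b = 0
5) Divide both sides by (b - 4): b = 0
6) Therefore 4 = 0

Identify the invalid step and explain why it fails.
Step 5: Divide both sides by (b - 4): b = 0

Step 5 divides both sides by (b - 4). However, since b = 4, we have (b - 4) = 0. Division by zero is undefined, making this step invalid.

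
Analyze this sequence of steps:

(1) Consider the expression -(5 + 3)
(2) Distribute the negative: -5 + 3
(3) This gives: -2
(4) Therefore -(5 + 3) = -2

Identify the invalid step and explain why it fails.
Step 2: Distribute the negative: -5 + 3

Step 2 incorrectly distributes the negative sign. The correct distribution is -(5 + 3) = -5 - 3 = -8. The negative must be applied to both terms, not just the first. The error treats -(5 + 3) as -5 + 3, which equals -2 instead of -8.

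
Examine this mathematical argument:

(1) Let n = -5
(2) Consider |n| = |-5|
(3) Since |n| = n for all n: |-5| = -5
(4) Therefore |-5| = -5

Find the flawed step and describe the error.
Step 3: Since |n| = n for all n: |-5| = -5

Step 3 incorrectly states that |n| = n for all n. The correct definition is |n| = n when n >= 0, and |n| = -n when n < 0. Since -5 < 0, we have |-5| = -(-5) = 5, not -5.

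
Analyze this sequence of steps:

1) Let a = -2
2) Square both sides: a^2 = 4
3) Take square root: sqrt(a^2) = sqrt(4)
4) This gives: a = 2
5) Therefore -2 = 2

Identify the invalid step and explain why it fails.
Step 4: This gives: a = 2

Step 4 incorrectly states that sqrt(a^2) = a. The correct identity is sqrt(a^2) = |a|. Since a = -2 < 0, we have sqrt(a^2) = |-2| = 2, not a = -2.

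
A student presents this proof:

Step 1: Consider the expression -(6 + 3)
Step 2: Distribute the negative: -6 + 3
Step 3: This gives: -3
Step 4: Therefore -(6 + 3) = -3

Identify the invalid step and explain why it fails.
Step 2: Distribute the negative: -6 + 3

Step 2 incorrectly distributes the negative sign. The correct distribution is -(6 + 3) = -6 - 3 = -9. The negative must be applied to both terms, not just the first. The error treats -(6 + 3) as -6 + 3, which equals -3 instead of -9.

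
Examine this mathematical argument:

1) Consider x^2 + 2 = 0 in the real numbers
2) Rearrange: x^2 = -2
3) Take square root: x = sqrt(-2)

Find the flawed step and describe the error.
Step 3: Take square root: x = sqrt(-2)

Step 3 takes the square root of -2, which is negative. In the real number system, the square root of a negative number is undefined. The equation x^2 + 2 = 0 has no real solutions. Square roots of negative numbers only exist in the complex numbers.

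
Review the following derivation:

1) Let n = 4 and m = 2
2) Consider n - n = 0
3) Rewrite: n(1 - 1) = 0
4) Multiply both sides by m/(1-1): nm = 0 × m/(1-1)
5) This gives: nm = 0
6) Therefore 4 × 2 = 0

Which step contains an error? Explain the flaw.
Step 4: Multiply both sides by m/(1-1): nm = 0 × m/(1-1)

Step 4 multiplies both sides by m/(1-1). However, 1-1 = 0, so this is multiplication by m/0, which is undefined. We cannot multiply by an undefined expression.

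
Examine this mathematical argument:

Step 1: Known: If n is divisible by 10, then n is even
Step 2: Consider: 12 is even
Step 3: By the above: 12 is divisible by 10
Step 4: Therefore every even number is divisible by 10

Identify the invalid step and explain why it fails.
Step 3: By the above: 12 is divisible by 10

Step 3 commits the fallacy of affirming the consequent. The known fact 'divisible by 10 → even' does NOT imply 'even → divisible by 10'. That would be the converse, which is false. For example, 12 is even but 12 ÷ 10 = 1.20, which is not an integer.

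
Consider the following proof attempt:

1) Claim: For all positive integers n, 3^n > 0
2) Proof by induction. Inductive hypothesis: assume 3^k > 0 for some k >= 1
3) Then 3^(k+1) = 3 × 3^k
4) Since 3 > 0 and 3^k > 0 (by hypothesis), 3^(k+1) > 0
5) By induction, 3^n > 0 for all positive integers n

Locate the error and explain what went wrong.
Step 5: By induction, 3^n > 0 for all positive integers n

Step 5 concludes the proof by induction, but no base case was ever established. A valid induction proof requires: (1) a base case proving 3^1 > 0, and (2) an inductive step showing IF 3^k > 0 THEN 3^(k+1) > 0. Steps 2-4 correctly establish the inductive step, but without the base case the conclusion in step 5 does not follow.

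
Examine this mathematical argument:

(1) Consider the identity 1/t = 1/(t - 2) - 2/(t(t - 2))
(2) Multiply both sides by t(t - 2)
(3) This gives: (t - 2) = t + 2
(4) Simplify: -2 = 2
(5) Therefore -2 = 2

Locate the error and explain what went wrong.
Step 3: This gives: (t - 2) = t + 2

Step 3 makes a sign error when clearing denominators. Multiplying -2/(t(t - 2)) by t(t - 2) gives -2, not +2. The correct result is (t - 2) = t - 2, which is trivially true, not (t - 2) = t + 2. (Step 1 is a valid identity: 1/(t - 2) - 2/(t(t - 2)) = (t - 2)/(t(t - 2)) = 1/t.)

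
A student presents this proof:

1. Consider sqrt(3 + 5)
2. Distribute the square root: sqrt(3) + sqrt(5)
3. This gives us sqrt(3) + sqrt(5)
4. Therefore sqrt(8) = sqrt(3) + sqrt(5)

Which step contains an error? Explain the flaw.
Step 2: Distribute the square root: sqrt(3) + sqrt(5)

Step 2 incorrectly 'distributes' the square root over addition. The square root function does not distribute: sqrt(a + b) ≠ sqrt(a) + sqrt(b). In fact, sqrt(3 + 5) = sqrt(8) ≈ 2.8284, while sqrt(3) + sqrt(5) ≈ 3.9681.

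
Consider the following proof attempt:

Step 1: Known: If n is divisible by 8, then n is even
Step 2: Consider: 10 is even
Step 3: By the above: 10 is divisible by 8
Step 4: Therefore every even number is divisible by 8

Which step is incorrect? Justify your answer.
Step 3: By the above: 10 is divisible by 8

Step 3 commits the fallacy of affirming the consequent. The known fact 'divisible by 8 → even' does NOT imply 'even → divisible by 8'. That would be the converse, which is false. For example, 10 is even but 10 ÷ 8 = 1.25, which is not an integer.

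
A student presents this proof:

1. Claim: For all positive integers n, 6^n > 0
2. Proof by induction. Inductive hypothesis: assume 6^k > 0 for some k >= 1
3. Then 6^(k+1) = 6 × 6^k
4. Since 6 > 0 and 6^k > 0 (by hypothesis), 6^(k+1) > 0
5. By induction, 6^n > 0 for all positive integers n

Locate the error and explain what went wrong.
Step 5: By induction, 6^n > 0 for all positive integers n

Step 5 concludes the proof by induction, but no base case was ever established. A valid induction proof requires: (1) a base case proving 6^1 > 0, and (2) an inductive step showing IF 6^k > 0 THEN 6^(k+1) > 0. Steps 2-4 correctly establish the inductive step, but without the base case the conclusion in step 5 does not follow.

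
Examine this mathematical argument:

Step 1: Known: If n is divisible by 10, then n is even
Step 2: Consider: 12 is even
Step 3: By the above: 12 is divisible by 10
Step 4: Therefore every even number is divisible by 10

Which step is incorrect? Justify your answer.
Step 3: By the above: 12 is divisible by 10

Step 3 commits the fallacy of affirming the consequent. The known fact 'divisible by 10 → even' does NOT imply 'even → divisible by 10'. That would be the converse, which is false. For example, 12 is even but 12 ÷ 10 = 1.20, which is not an integer.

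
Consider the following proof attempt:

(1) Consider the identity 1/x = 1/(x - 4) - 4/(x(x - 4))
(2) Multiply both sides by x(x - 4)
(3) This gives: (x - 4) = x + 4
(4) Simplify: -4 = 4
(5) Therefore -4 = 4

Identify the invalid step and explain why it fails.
Step 3: This gives: (x - 4) = x + 4

Step 3 makes a sign error when clearing denominators. Multiplying -4/(x(x - 4)) by x(x - 4) gives -4, not +4. The correct result is (x - 4) = x - 4, which is trivially true, not (x - 4) = x + 4. (Step 1 is a valid identity: 1/(x - 4) - 4/(x(x - 4)) = (x - 4)/(x(x - 4)) = 1/x.)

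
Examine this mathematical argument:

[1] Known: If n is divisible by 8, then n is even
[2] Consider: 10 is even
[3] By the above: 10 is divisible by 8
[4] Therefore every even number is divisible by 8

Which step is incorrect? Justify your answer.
Step 3: By the above: 10 is divisible by 8

Step 3 commits the fallacy of affirming the consequent. The known fact 'divisible by 8 → even' does NOT imply 'even → divisible by 8'. That would be the converse, which is false. For example, 10 is even but 10 ÷ 8 = 1.25, which is not an integer.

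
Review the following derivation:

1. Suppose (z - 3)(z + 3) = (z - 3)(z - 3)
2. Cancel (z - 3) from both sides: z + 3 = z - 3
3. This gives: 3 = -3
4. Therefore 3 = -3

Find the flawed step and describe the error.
Step 2: Cancel (z - 3) from both sides: z + 3 = z - 3

Step 2 cancels (z - 3) from both sides. This is only valid if (z - 3) ≠ 0, i.e., z ≠ 3. When z = 3, both sides equal zero regardless of the other factors. The correct approach requires considering z = 3 as a separate case.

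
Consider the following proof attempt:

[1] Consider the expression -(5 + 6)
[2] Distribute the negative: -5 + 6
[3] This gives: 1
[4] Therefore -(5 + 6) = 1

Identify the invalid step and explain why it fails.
Step 2: Distribute the negative: -5 + 6

Step 2 incorrectly distributes the negative sign. The correct distribution is -(5 + 6) = -5 - 6 = -11. The negative must be applied to both terms, not just the first. The error treats -(5 + 6) as -5 + 6, which equals 1 instead of -11.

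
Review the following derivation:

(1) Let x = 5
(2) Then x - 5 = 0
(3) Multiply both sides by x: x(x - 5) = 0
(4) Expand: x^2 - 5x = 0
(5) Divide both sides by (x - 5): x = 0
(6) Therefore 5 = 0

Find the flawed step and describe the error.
Step 5: Divide both sides by (x - 5): x = 0

Step 5 divides both sides by (x - 5). However, since x = 5, we have (x - 5) = 0. Division by zero is undefined, making this step invalid.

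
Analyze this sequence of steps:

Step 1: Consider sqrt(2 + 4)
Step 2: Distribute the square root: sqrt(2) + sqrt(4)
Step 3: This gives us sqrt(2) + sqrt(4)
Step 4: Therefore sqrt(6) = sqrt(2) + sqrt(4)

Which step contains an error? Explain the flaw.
Step 2: Distribute the square root: sqrt(2) + sqrt(4)

Step 2 incorrectly 'distributes' the square root over addition. The square root function does not distribute: sqrt(a + b) ≠ sqrt(a) + sqrt(b). In fact, sqrt(2 + 4) = sqrt(6) ≈ 2.4495, while sqrt(2) + sqrt(4) ≈ 3.4142.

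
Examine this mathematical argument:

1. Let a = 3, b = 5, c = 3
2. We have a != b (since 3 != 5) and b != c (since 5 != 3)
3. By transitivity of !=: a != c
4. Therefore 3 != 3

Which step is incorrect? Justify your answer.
Step 3: By transitivity of !=: a != c

Step 3 incorrectly applies transitivity to the '!=' relation. Transitivity states: if a R b and b R c, then a R c. However, '!=' is not transitive. Counterexample: 3 != 5 and 5 != 3, but 3 = 3 (both equal 3). Transitivity holds for relations like <, <=, =, but not for !=.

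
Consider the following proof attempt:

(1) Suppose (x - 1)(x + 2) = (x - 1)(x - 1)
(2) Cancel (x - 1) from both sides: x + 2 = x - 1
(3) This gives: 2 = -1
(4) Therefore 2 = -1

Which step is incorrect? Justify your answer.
Step 2: Cancel (x - 1) from both sides: x + 2 = x - 1

Step 2 cancels (x - 1) from both sides. This is only valid if (x - 1) ≠ 0, i.e., x ≠ 1. When x = 1, both sides equal zero regardless of the other factors. The correct approach requires considering x = 1 as a separate case.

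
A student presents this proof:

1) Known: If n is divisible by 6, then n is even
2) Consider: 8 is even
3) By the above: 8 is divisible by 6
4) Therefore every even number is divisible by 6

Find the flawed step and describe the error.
Step 3: By the above: 8 is divisible by 6

Step 3 commits the fallacy of affirming the consequent. The known fact 'divisible by 6 → even' does NOT imply 'even → divisible by 6'. That would be the converse, which is false. For example, 8 is even but 8 ÷ 6 = 1.33, which is not an integer.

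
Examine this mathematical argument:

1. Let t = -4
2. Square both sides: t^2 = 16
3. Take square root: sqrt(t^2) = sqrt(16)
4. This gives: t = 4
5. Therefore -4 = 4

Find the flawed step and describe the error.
Step 4: This gives: t = 4

Step 4 incorrectly states that sqrt(t^2) = t. The correct identity is sqrt(t^2) = |t|. Since t = -4 < 0, we have sqrt(t^2) = |-4| = 4, not t = -4.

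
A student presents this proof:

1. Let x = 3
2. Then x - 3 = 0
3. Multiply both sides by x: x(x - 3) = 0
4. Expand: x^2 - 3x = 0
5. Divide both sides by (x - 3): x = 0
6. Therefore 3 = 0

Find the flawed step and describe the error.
Step 5: Divide both sides by (x - 3): x = 0

Step 5 divides both sides by (x - 3). However, since x = 3, we have (x - 3) = 0. Division by zero is undefined, making this step invalid.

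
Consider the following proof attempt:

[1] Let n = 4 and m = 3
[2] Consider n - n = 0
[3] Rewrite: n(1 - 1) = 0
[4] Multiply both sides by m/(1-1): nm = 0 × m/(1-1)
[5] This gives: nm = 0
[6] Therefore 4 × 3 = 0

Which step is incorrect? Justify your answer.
Step 4: Multiply both sides by m/(1-1): nm = 0 × m/(1-1)

Step 4 multiplies both sides by m/(1-1). However, 1-1 = 0, so this is multiplication by m/0, which is undefined. We cannot multiply by an undefined expression.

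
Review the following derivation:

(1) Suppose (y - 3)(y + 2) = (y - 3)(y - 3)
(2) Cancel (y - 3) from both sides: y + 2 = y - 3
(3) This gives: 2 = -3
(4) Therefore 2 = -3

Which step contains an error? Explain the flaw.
Step 2: Cancel (y - 3) from both sides: y + 2 = y - 3

Step 2 cancels (y - 3) from both sides. This is only valid if (y - 3) ≠ 0, i.e., y ≠ 3. When y = 3, both sides equal zero regardless of the other factors. The correct approach requires considering y = 3 as a separate case.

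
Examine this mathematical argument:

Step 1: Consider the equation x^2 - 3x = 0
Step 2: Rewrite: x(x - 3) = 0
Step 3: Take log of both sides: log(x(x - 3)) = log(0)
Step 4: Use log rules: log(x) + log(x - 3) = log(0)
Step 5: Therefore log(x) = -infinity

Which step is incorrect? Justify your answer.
Step 3: Take log of both sides: log(x(x - 3)) = log(0)

Step 3 takes the logarithm of both sides, resulting in log(0) on the right side. The logarithm is only defined for positive numbers; log(0) is undefined (approaches negative infinity). This operation is invalid.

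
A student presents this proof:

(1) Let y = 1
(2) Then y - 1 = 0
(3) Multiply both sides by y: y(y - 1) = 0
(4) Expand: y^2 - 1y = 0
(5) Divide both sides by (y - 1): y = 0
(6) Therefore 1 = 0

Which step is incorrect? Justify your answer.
Step 5: Divide both sides by (y - 1): y = 0

Step 5 divides both sides by (y - 1). However, since y = 1, we have (y - 1) = 0. Division by zero is undefined, making this step invalid.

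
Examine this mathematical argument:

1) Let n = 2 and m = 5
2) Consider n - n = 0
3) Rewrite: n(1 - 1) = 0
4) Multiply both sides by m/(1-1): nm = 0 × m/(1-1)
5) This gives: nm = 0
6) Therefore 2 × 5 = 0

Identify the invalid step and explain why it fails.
Step 4: Multiply both sides by m/(1-1): nm = 0 × m/(1-1)

Step 4 multiplies both sides by m/(1-1). However, 1-1 = 0, so this is multiplication by m/0, which is undefined. We cannot multiply by an undefined expression.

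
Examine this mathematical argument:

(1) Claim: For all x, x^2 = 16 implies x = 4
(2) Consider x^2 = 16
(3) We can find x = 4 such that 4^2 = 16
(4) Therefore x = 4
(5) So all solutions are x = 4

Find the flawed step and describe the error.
Step 4: Therefore x = 4

Step 4 incorrectly concludes that x = 4 is the only solution. The proof shows that x = 4 is A solution (existence), but does not show it is the ONLY solution (uniqueness). In fact, x = -4 is also a solution since (-4)^2 = 16. Finding one solution doesn't prove there are no others.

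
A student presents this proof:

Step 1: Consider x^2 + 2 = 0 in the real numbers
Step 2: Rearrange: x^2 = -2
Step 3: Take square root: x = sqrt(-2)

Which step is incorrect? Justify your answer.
Step 3: Take square root: x = sqrt(-2)

Step 3 takes the square root of -2, which is negative. In the real number system, the square root of a negative number is undefined. The equation x^2 + 2 = 0 has no real solutions. Square roots of negative numbers only exist in the complex numbers.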